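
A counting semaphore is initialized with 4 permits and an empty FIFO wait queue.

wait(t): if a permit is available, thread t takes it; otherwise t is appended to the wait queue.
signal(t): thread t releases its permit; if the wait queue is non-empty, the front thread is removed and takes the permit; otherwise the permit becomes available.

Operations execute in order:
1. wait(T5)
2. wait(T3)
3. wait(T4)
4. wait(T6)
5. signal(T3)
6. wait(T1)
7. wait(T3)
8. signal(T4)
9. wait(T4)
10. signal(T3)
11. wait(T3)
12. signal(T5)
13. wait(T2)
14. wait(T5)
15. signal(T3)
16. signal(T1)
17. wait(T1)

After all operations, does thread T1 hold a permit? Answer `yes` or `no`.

Answer: no

Derivation:
Step 1: wait(T5) -> count=3 queue=[] holders={T5}
Step 2: wait(T3) -> count=2 queue=[] holders={T3,T5}
Step 3: wait(T4) -> count=1 queue=[] holders={T3,T4,T5}
Step 4: wait(T6) -> count=0 queue=[] holders={T3,T4,T5,T6}
Step 5: signal(T3) -> count=1 queue=[] holders={T4,T5,T6}
Step 6: wait(T1) -> count=0 queue=[] holders={T1,T4,T5,T6}
Step 7: wait(T3) -> count=0 queue=[T3] holders={T1,T4,T5,T6}
Step 8: signal(T4) -> count=0 queue=[] holders={T1,T3,T5,T6}
Step 9: wait(T4) -> count=0 queue=[T4] holders={T1,T3,T5,T6}
Step 10: signal(T3) -> count=0 queue=[] holders={T1,T4,T5,T6}
Step 11: wait(T3) -> count=0 queue=[T3] holders={T1,T4,T5,T6}
Step 12: signal(T5) -> count=0 queue=[] holders={T1,T3,T4,T6}
Step 13: wait(T2) -> count=0 queue=[T2] holders={T1,T3,T4,T6}
Step 14: wait(T5) -> count=0 queue=[T2,T5] holders={T1,T3,T4,T6}
Step 15: signal(T3) -> count=0 queue=[T5] holders={T1,T2,T4,T6}
Step 16: signal(T1) -> count=0 queue=[] holders={T2,T4,T5,T6}
Step 17: wait(T1) -> count=0 queue=[T1] holders={T2,T4,T5,T6}
Final holders: {T2,T4,T5,T6} -> T1 not in holders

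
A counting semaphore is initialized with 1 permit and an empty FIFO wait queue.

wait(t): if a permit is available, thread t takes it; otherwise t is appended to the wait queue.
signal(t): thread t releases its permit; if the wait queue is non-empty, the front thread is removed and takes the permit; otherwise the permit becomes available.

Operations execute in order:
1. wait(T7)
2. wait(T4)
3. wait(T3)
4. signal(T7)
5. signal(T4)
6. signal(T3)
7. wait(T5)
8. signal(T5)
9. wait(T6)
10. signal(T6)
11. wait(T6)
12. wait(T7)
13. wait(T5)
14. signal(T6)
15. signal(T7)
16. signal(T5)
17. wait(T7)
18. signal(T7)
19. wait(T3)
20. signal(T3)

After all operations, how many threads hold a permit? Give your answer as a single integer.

Step 1: wait(T7) -> count=0 queue=[] holders={T7}
Step 2: wait(T4) -> count=0 queue=[T4] holders={T7}
Step 3: wait(T3) -> count=0 queue=[T4,T3] holders={T7}
Step 4: signal(T7) -> count=0 queue=[T3] holders={T4}
Step 5: signal(T4) -> count=0 queue=[] holders={T3}
Step 6: signal(T3) -> count=1 queue=[] holders={none}
Step 7: wait(T5) -> count=0 queue=[] holders={T5}
Step 8: signal(T5) -> count=1 queue=[] holders={none}
Step 9: wait(T6) -> count=0 queue=[] holders={T6}
Step 10: signal(T6) -> count=1 queue=[] holders={none}
Step 11: wait(T6) -> count=0 queue=[] holders={T6}
Step 12: wait(T7) -> count=0 queue=[T7] holders={T6}
Step 13: wait(T5) -> count=0 queue=[T7,T5] holders={T6}
Step 14: signal(T6) -> count=0 queue=[T5] holders={T7}
Step 15: signal(T7) -> count=0 queue=[] holders={T5}
Step 16: signal(T5) -> count=1 queue=[] holders={none}
Step 17: wait(T7) -> count=0 queue=[] holders={T7}
Step 18: signal(T7) -> count=1 queue=[] holders={none}
Step 19: wait(T3) -> count=0 queue=[] holders={T3}
Step 20: signal(T3) -> count=1 queue=[] holders={none}
Final holders: {none} -> 0 thread(s)

Answer: 0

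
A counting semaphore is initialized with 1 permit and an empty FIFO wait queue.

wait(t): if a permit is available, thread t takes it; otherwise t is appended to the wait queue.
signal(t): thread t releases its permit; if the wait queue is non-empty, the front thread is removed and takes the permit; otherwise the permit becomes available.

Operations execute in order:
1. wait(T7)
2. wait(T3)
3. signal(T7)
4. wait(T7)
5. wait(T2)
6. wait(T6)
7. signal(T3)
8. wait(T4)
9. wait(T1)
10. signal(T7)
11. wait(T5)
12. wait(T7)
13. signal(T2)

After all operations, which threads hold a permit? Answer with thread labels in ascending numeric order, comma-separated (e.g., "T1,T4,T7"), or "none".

Step 1: wait(T7) -> count=0 queue=[] holders={T7}
Step 2: wait(T3) -> count=0 queue=[T3] holders={T7}
Step 3: signal(T7) -> count=0 queue=[] holders={T3}
Step 4: wait(T7) -> count=0 queue=[T7] holders={T3}
Step 5: wait(T2) -> count=0 queue=[T7,T2] holders={T3}
Step 6: wait(T6) -> count=0 queue=[T7,T2,T6] holders={T3}
Step 7: signal(T3) -> count=0 queue=[T2,T6] holders={T7}
Step 8: wait(T4) -> count=0 queue=[T2,T6,T4] holders={T7}
Step 9: wait(T1) -> count=0 queue=[T2,T6,T4,T1] holders={T7}
Step 10: signal(T7) -> count=0 queue=[T6,T4,T1] holders={T2}
Step 11: wait(T5) -> count=0 queue=[T6,T4,T1,T5] holders={T2}
Step 12: wait(T7) -> count=0 queue=[T6,T4,T1,T5,T7] holders={T2}
Step 13: signal(T2) -> count=0 queue=[T4,T1,T5,T7] holders={T6}
Final holders: T6

Answer: T6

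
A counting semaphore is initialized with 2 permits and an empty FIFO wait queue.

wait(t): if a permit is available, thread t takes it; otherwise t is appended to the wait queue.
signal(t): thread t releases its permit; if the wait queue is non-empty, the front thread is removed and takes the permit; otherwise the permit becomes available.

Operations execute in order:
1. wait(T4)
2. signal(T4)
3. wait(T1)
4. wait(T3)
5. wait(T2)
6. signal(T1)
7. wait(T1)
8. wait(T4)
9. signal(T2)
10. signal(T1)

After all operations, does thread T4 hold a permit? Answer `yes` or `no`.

Answer: yes

Derivation:
Step 1: wait(T4) -> count=1 queue=[] holders={T4}
Step 2: signal(T4) -> count=2 queue=[] holders={none}
Step 3: wait(T1) -> count=1 queue=[] holders={T1}
Step 4: wait(T3) -> count=0 queue=[] holders={T1,T3}
Step 5: wait(T2) -> count=0 queue=[T2] holders={T1,T3}
Step 6: signal(T1) -> count=0 queue=[] holders={T2,T3}
Step 7: wait(T1) -> count=0 queue=[T1] holders={T2,T3}
Step 8: wait(T4) -> count=0 queue=[T1,T4] holders={T2,T3}
Step 9: signal(T2) -> count=0 queue=[T4] holders={T1,T3}
Step 10: signal(T1) -> count=0 queue=[] holders={T3,T4}
Final holders: {T3,T4} -> T4 in holders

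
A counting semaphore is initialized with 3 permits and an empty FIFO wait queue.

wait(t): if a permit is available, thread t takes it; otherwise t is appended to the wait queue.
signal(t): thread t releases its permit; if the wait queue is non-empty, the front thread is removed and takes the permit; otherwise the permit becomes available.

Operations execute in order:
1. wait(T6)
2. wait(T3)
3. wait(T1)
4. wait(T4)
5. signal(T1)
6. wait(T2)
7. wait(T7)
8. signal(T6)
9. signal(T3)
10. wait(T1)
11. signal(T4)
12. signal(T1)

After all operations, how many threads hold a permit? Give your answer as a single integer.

Step 1: wait(T6) -> count=2 queue=[] holders={T6}
Step 2: wait(T3) -> count=1 queue=[] holders={T3,T6}
Step 3: wait(T1) -> count=0 queue=[] holders={T1,T3,T6}
Step 4: wait(T4) -> count=0 queue=[T4] holders={T1,T3,T6}
Step 5: signal(T1) -> count=0 queue=[] holders={T3,T4,T6}
Step 6: wait(T2) -> count=0 queue=[T2] holders={T3,T4,T6}
Step 7: wait(T7) -> count=0 queue=[T2,T7] holders={T3,T4,T6}
Step 8: signal(T6) -> count=0 queue=[T7] holders={T2,T3,T4}
Step 9: signal(T3) -> count=0 queue=[] holders={T2,T4,T7}
Step 10: wait(T1) -> count=0 queue=[T1] holders={T2,T4,T7}
Step 11: signal(T4) -> count=0 queue=[] holders={T1,T2,T7}
Step 12: signal(T1) -> count=1 queue=[] holders={T2,T7}
Final holders: {T2,T7} -> 2 thread(s)

Answer: 2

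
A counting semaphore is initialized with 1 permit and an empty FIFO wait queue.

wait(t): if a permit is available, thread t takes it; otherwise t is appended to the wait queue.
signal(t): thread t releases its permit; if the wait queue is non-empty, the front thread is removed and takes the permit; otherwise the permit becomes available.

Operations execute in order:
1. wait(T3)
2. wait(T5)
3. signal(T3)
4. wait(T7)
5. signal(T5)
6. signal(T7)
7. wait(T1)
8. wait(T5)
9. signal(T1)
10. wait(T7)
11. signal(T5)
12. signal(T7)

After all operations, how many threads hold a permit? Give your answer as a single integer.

Step 1: wait(T3) -> count=0 queue=[] holders={T3}
Step 2: wait(T5) -> count=0 queue=[T5] holders={T3}
Step 3: signal(T3) -> count=0 queue=[] holders={T5}
Step 4: wait(T7) -> count=0 queue=[T7] holders={T5}
Step 5: signal(T5) -> count=0 queue=[] holders={T7}
Step 6: signal(T7) -> count=1 queue=[] holders={none}
Step 7: wait(T1) -> count=0 queue=[] holders={T1}
Step 8: wait(T5) -> count=0 queue=[T5] holders={T1}
Step 9: signal(T1) -> count=0 queue=[] holders={T5}
Step 10: wait(T7) -> count=0 queue=[T7] holders={T5}
Step 11: signal(T5) -> count=0 queue=[] holders={T7}
Step 12: signal(T7) -> count=1 queue=[] holders={none}
Final holders: {none} -> 0 thread(s)

Answer: 0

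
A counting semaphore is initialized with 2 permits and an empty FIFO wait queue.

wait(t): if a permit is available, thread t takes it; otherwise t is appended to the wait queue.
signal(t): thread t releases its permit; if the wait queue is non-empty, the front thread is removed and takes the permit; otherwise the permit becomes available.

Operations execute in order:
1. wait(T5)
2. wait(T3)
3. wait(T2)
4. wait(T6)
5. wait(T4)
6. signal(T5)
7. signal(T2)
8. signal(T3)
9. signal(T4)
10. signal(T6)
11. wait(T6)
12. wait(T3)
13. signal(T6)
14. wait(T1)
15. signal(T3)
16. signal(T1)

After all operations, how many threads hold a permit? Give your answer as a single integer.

Step 1: wait(T5) -> count=1 queue=[] holders={T5}
Step 2: wait(T3) -> count=0 queue=[] holders={T3,T5}
Step 3: wait(T2) -> count=0 queue=[T2] holders={T3,T5}
Step 4: wait(T6) -> count=0 queue=[T2,T6] holders={T3,T5}
Step 5: wait(T4) -> count=0 queue=[T2,T6,T4] holders={T3,T5}
Step 6: signal(T5) -> count=0 queue=[T6,T4] holders={T2,T3}
Step 7: signal(T2) -> count=0 queue=[T4] holders={T3,T6}
Step 8: signal(T3) -> count=0 queue=[] holders={T4,T6}
Step 9: signal(T4) -> count=1 queue=[] holders={T6}
Step 10: signal(T6) -> count=2 queue=[] holders={none}
Step 11: wait(T6) -> count=1 queue=[] holders={T6}
Step 12: wait(T3) -> count=0 queue=[] holders={T3,T6}
Step 13: signal(T6) -> count=1 queue=[] holders={T3}
Step 14: wait(T1) -> count=0 queue=[] holders={T1,T3}
Step 15: signal(T3) -> count=1 queue=[] holders={T1}
Step 16: signal(T1) -> count=2 queue=[] holders={none}
Final holders: {none} -> 0 thread(s)

Answer: 0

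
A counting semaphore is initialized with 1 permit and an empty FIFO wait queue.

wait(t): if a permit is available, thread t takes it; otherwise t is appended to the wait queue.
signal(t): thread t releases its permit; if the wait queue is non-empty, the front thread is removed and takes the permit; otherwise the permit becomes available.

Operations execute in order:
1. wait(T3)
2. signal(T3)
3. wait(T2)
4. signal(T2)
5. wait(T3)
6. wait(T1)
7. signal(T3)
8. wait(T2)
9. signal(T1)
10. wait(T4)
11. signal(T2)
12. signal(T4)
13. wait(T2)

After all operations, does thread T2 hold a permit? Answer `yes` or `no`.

Answer: yes

Derivation:
Step 1: wait(T3) -> count=0 queue=[] holders={T3}
Step 2: signal(T3) -> count=1 queue=[] holders={none}
Step 3: wait(T2) -> count=0 queue=[] holders={T2}
Step 4: signal(T2) -> count=1 queue=[] holders={none}
Step 5: wait(T3) -> count=0 queue=[] holders={T3}
Step 6: wait(T1) -> count=0 queue=[T1] holders={T3}
Step 7: signal(T3) -> count=0 queue=[] holders={T1}
Step 8: wait(T2) -> count=0 queue=[T2] holders={T1}
Step 9: signal(T1) -> count=0 queue=[] holders={T2}
Step 10: wait(T4) -> count=0 queue=[T4] holders={T2}
Step 11: signal(T2) -> count=0 queue=[] holders={T4}
Step 12: signal(T4) -> count=1 queue=[] holders={none}
Step 13: wait(T2) -> count=0 queue=[] holders={T2}
Final holders: {T2} -> T2 in holders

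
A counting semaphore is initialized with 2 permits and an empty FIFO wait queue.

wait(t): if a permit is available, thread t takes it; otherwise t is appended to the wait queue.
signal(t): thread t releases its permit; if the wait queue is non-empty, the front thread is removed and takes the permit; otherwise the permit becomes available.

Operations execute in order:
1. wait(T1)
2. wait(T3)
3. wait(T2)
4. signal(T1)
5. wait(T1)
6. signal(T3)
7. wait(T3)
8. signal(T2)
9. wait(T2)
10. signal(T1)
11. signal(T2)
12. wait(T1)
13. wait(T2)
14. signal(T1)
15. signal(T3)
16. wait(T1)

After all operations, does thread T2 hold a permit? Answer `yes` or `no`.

Answer: yes

Derivation:
Step 1: wait(T1) -> count=1 queue=[] holders={T1}
Step 2: wait(T3) -> count=0 queue=[] holders={T1,T3}
Step 3: wait(T2) -> count=0 queue=[T2] holders={T1,T3}
Step 4: signal(T1) -> count=0 queue=[] holders={T2,T3}
Step 5: wait(T1) -> count=0 queue=[T1] holders={T2,T3}
Step 6: signal(T3) -> count=0 queue=[] holders={T1,T2}
Step 7: wait(T3) -> count=0 queue=[T3] holders={T1,T2}
Step 8: signal(T2) -> count=0 queue=[] holders={T1,T3}
Step 9: wait(T2) -> count=0 queue=[T2] holders={T1,T3}
Step 10: signal(T1) -> count=0 queue=[] holders={T2,T3}
Step 11: signal(T2) -> count=1 queue=[] holders={T3}
Step 12: wait(T1) -> count=0 queue=[] holders={T1,T3}
Step 13: wait(T2) -> count=0 queue=[T2] holders={T1,T3}
Step 14: signal(T1) -> count=0 queue=[] holders={T2,T3}
Step 15: signal(T3) -> count=1 queue=[] holders={T2}
Step 16: wait(T1) -> count=0 queue=[] holders={T1,T2}
Final holders: {T1,T2} -> T2 in holders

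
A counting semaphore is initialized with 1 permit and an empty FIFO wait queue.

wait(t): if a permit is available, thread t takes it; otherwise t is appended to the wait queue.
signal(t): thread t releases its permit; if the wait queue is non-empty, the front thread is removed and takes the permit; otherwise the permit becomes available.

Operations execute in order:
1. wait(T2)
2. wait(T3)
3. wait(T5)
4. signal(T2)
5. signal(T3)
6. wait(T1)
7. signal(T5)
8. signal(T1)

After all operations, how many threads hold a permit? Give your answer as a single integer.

Step 1: wait(T2) -> count=0 queue=[] holders={T2}
Step 2: wait(T3) -> count=0 queue=[T3] holders={T2}
Step 3: wait(T5) -> count=0 queue=[T3,T5] holders={T2}
Step 4: signal(T2) -> count=0 queue=[T5] holders={T3}
Step 5: signal(T3) -> count=0 queue=[] holders={T5}
Step 6: wait(T1) -> count=0 queue=[T1] holders={T5}
Step 7: signal(T5) -> count=0 queue=[] holders={T1}
Step 8: signal(T1) -> count=1 queue=[] holders={none}
Final holders: {none} -> 0 thread(s)

Answer: 0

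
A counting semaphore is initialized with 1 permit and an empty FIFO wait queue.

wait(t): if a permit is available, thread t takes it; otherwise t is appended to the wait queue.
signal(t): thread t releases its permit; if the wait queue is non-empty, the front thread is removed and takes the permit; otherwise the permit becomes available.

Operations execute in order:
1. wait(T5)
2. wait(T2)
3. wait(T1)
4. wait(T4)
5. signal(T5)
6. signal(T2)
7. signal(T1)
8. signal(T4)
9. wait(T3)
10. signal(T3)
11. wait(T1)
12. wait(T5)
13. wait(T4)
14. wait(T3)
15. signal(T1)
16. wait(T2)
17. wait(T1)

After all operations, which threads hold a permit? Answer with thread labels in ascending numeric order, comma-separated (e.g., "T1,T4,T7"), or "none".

Step 1: wait(T5) -> count=0 queue=[] holders={T5}
Step 2: wait(T2) -> count=0 queue=[T2] holders={T5}
Step 3: wait(T1) -> count=0 queue=[T2,T1] holders={T5}
Step 4: wait(T4) -> count=0 queue=[T2,T1,T4] holders={T5}
Step 5: signal(T5) -> count=0 queue=[T1,T4] holders={T2}
Step 6: signal(T2) -> count=0 queue=[T4] holders={T1}
Step 7: signal(T1) -> count=0 queue=[] holders={T4}
Step 8: signal(T4) -> count=1 queue=[] holders={none}
Step 9: wait(T3) -> count=0 queue=[] holders={T3}
Step 10: signal(T3) -> count=1 queue=[] holders={none}
Step 11: wait(T1) -> count=0 queue=[] holders={T1}
Step 12: wait(T5) -> count=0 queue=[T5] holders={T1}
Step 13: wait(T4) -> count=0 queue=[T5,T4] holders={T1}
Step 14: wait(T3) -> count=0 queue=[T5,T4,T3] holders={T1}
Step 15: signal(T1) -> count=0 queue=[T4,T3] holders={T5}
Step 16: wait(T2) -> count=0 queue=[T4,T3,T2] holders={T5}
Step 17: wait(T1) -> count=0 queue=[T4,T3,T2,T1] holders={T5}
Final holders: T5

Answer: T5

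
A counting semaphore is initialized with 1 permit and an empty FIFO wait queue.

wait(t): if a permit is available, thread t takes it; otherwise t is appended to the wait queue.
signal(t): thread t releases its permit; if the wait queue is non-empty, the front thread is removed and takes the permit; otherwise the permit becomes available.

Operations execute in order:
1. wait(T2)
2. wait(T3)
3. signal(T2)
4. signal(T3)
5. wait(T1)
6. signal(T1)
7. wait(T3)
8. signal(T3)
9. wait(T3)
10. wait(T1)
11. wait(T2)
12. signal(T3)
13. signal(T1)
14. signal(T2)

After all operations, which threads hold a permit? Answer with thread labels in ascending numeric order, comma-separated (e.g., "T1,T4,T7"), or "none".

Answer: none

Derivation:
Step 1: wait(T2) -> count=0 queue=[] holders={T2}
Step 2: wait(T3) -> count=0 queue=[T3] holders={T2}
Step 3: signal(T2) -> count=0 queue=[] holders={T3}
Step 4: signal(T3) -> count=1 queue=[] holders={none}
Step 5: wait(T1) -> count=0 queue=[] holders={T1}
Step 6: signal(T1) -> count=1 queue=[] holders={none}
Step 7: wait(T3) -> count=0 queue=[] holders={T3}
Step 8: signal(T3) -> count=1 queue=[] holders={none}
Step 9: wait(T3) -> count=0 queue=[] holders={T3}
Step 10: wait(T1) -> count=0 queue=[T1] holders={T3}
Step 11: wait(T2) -> count=0 queue=[T1,T2] holders={T3}
Step 12: signal(T3) -> count=0 queue=[T2] holders={T1}
Step 13: signal(T1) -> count=0 queue=[] holders={T2}
Step 14: signal(T2) -> count=1 queue=[] holders={none}
Final holders: none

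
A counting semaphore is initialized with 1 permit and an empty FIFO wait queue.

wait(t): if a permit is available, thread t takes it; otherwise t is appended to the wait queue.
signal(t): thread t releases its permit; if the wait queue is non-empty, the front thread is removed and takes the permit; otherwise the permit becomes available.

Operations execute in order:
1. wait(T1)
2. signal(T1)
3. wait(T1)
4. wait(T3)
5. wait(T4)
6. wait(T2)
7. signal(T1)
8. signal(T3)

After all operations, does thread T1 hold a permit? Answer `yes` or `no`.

Step 1: wait(T1) -> count=0 queue=[] holders={T1}
Step 2: signal(T1) -> count=1 queue=[] holders={none}
Step 3: wait(T1) -> count=0 queue=[] holders={T1}
Step 4: wait(T3) -> count=0 queue=[T3] holders={T1}
Step 5: wait(T4) -> count=0 queue=[T3,T4] holders={T1}
Step 6: wait(T2) -> count=0 queue=[T3,T4,T2] holders={T1}
Step 7: signal(T1) -> count=0 queue=[T4,T2] holders={T3}
Step 8: signal(T3) -> count=0 queue=[T2] holders={T4}
Final holders: {T4} -> T1 not in holders

Answer: no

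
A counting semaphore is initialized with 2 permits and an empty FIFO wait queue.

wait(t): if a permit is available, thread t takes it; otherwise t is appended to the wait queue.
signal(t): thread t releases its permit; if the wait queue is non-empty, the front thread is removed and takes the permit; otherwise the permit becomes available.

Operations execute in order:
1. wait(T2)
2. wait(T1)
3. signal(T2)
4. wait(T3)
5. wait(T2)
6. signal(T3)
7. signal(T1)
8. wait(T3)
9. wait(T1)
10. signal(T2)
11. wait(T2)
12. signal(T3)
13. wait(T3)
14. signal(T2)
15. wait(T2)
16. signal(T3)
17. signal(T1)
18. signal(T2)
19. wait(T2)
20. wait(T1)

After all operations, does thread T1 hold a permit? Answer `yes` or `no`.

Step 1: wait(T2) -> count=1 queue=[] holders={T2}
Step 2: wait(T1) -> count=0 queue=[] holders={T1,T2}
Step 3: signal(T2) -> count=1 queue=[] holders={T1}
Step 4: wait(T3) -> count=0 queue=[] holders={T1,T3}
Step 5: wait(T2) -> count=0 queue=[T2] holders={T1,T3}
Step 6: signal(T3) -> count=0 queue=[] holders={T1,T2}
Step 7: signal(T1) -> count=1 queue=[] holders={T2}
Step 8: wait(T3) -> count=0 queue=[] holders={T2,T3}
Step 9: wait(T1) -> count=0 queue=[T1] holders={T2,T3}
Step 10: signal(T2) -> count=0 queue=[] holders={T1,T3}
Step 11: wait(T2) -> count=0 queue=[T2] holders={T1,T3}
Step 12: signal(T3) -> count=0 queue=[] holders={T1,T2}
Step 13: wait(T3) -> count=0 queue=[T3] holders={T1,T2}
Step 14: signal(T2) -> count=0 queue=[] holders={T1,T3}
Step 15: wait(T2) -> count=0 queue=[T2] holders={T1,T3}
Step 16: signal(T3) -> count=0 queue=[] holders={T1,T2}
Step 17: signal(T1) -> count=1 queue=[] holders={T2}
Step 18: signal(T2) -> count=2 queue=[] holders={none}
Step 19: wait(T2) -> count=1 queue=[] holders={T2}
Step 20: wait(T1) -> count=0 queue=[] holders={T1,T2}
Final holders: {T1,T2} -> T1 in holders

Answer: yes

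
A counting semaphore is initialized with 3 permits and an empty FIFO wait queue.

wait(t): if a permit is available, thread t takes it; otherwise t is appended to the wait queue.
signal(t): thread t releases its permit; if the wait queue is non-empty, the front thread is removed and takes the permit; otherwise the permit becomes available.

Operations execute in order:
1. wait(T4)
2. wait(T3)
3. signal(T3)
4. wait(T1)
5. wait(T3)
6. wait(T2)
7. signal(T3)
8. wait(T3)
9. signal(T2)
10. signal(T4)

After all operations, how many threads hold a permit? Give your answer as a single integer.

Answer: 2

Derivation:
Step 1: wait(T4) -> count=2 queue=[] holders={T4}
Step 2: wait(T3) -> count=1 queue=[] holders={T3,T4}
Step 3: signal(T3) -> count=2 queue=[] holders={T4}
Step 4: wait(T1) -> count=1 queue=[] holders={T1,T4}
Step 5: wait(T3) -> count=0 queue=[] holders={T1,T3,T4}
Step 6: wait(T2) -> count=0 queue=[T2] holders={T1,T3,T4}
Step 7: signal(T3) -> count=0 queue=[] holders={T1,T2,T4}
Step 8: wait(T3) -> count=0 queue=[T3] holders={T1,T2,T4}
Step 9: signal(T2) -> count=0 queue=[] holders={T1,T3,T4}
Step 10: signal(T4) -> count=1 queue=[] holders={T1,T3}
Final holders: {T1,T3} -> 2 thread(s)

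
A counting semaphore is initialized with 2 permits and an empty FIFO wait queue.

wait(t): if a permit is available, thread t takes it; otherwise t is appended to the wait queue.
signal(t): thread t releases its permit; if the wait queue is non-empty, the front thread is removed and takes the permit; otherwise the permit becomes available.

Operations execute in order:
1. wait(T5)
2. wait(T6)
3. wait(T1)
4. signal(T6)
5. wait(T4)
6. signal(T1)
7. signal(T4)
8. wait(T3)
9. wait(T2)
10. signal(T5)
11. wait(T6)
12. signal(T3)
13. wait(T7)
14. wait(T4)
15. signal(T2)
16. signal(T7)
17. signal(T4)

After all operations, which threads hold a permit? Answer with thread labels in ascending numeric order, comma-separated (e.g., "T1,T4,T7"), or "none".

Answer: T6

Derivation:
Step 1: wait(T5) -> count=1 queue=[] holders={T5}
Step 2: wait(T6) -> count=0 queue=[] holders={T5,T6}
Step 3: wait(T1) -> count=0 queue=[T1] holders={T5,T6}
Step 4: signal(T6) -> count=0 queue=[] holders={T1,T5}
Step 5: wait(T4) -> count=0 queue=[T4] holders={T1,T5}
Step 6: signal(T1) -> count=0 queue=[] holders={T4,T5}
Step 7: signal(T4) -> count=1 queue=[] holders={T5}
Step 8: wait(T3) -> count=0 queue=[] holders={T3,T5}
Step 9: wait(T2) -> count=0 queue=[T2] holders={T3,T5}
Step 10: signal(T5) -> count=0 queue=[] holders={T2,T3}
Step 11: wait(T6) -> count=0 queue=[T6] holders={T2,T3}
Step 12: signal(T3) -> count=0 queue=[] holders={T2,T6}
Step 13: wait(T7) -> count=0 queue=[T7] holders={T2,T6}
Step 14: wait(T4) -> count=0 queue=[T7,T4] holders={T2,T6}
Step 15: signal(T2) -> count=0 queue=[T4] holders={T6,T7}
Step 16: signal(T7) -> count=0 queue=[] holders={T4,T6}
Step 17: signal(T4) -> count=1 queue=[] holders={T6}
Final holders: T6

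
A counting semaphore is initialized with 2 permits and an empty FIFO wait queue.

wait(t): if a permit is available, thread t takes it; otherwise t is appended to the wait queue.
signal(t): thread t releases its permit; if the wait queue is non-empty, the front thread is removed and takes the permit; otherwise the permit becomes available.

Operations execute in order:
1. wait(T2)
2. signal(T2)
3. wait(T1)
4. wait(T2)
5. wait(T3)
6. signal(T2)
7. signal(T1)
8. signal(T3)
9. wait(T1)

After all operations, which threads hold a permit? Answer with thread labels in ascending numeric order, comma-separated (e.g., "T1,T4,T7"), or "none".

Answer: T1

Derivation:
Step 1: wait(T2) -> count=1 queue=[] holders={T2}
Step 2: signal(T2) -> count=2 queue=[] holders={none}
Step 3: wait(T1) -> count=1 queue=[] holders={T1}
Step 4: wait(T2) -> count=0 queue=[] holders={T1,T2}
Step 5: wait(T3) -> count=0 queue=[T3] holders={T1,T2}
Step 6: signal(T2) -> count=0 queue=[] holders={T1,T3}
Step 7: signal(T1) -> count=1 queue=[] holders={T3}
Step 8: signal(T3) -> count=2 queue=[] holders={none}
Step 9: wait(T1) -> count=1 queue=[] holders={T1}
Final holders: T1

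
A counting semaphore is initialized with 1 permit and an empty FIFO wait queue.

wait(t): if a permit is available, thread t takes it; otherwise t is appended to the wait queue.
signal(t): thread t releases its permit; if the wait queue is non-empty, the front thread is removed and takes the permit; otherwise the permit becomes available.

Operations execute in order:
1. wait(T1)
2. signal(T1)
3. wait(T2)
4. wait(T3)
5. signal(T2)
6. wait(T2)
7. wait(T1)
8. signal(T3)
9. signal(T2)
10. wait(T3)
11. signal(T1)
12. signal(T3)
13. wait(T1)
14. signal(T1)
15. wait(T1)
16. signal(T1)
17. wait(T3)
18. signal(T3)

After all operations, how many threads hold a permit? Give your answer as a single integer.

Step 1: wait(T1) -> count=0 queue=[] holders={T1}
Step 2: signal(T1) -> count=1 queue=[] holders={none}
Step 3: wait(T2) -> count=0 queue=[] holders={T2}
Step 4: wait(T3) -> count=0 queue=[T3] holders={T2}
Step 5: signal(T2) -> count=0 queue=[] holders={T3}
Step 6: wait(T2) -> count=0 queue=[T2] holders={T3}
Step 7: wait(T1) -> count=0 queue=[T2,T1] holders={T3}
Step 8: signal(T3) -> count=0 queue=[T1] holders={T2}
Step 9: signal(T2) -> count=0 queue=[] holders={T1}
Step 10: wait(T3) -> count=0 queue=[T3] holders={T1}
Step 11: signal(T1) -> count=0 queue=[] holders={T3}
Step 12: signal(T3) -> count=1 queue=[] holders={none}
Step 13: wait(T1) -> count=0 queue=[] holders={T1}
Step 14: signal(T1) -> count=1 queue=[] holders={none}
Step 15: wait(T1) -> count=0 queue=[] holders={T1}
Step 16: signal(T1) -> count=1 queue=[] holders={none}
Step 17: wait(T3) -> count=0 queue=[] holders={T3}
Step 18: signal(T3) -> count=1 queue=[] holders={none}
Final holders: {none} -> 0 thread(s)

Answer: 0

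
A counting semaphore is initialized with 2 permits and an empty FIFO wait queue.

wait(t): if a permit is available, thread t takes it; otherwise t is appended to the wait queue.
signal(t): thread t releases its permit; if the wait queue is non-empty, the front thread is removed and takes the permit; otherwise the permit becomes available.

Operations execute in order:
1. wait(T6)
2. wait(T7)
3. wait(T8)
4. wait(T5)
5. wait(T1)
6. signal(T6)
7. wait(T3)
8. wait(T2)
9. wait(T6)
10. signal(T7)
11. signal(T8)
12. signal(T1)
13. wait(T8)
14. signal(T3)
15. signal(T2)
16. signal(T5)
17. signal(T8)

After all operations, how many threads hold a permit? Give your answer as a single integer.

Answer: 1

Derivation:
Step 1: wait(T6) -> count=1 queue=[] holders={T6}
Step 2: wait(T7) -> count=0 queue=[] holders={T6,T7}
Step 3: wait(T8) -> count=0 queue=[T8] holders={T6,T7}
Step 4: wait(T5) -> count=0 queue=[T8,T5] holders={T6,T7}
Step 5: wait(T1) -> count=0 queue=[T8,T5,T1] holders={T6,T7}
Step 6: signal(T6) -> count=0 queue=[T5,T1] holders={T7,T8}
Step 7: wait(T3) -> count=0 queue=[T5,T1,T3] holders={T7,T8}
Step 8: wait(T2) -> count=0 queue=[T5,T1,T3,T2] holders={T7,T8}
Step 9: wait(T6) -> count=0 queue=[T5,T1,T3,T2,T6] holders={T7,T8}
Step 10: signal(T7) -> count=0 queue=[T1,T3,T2,T6] holders={T5,T8}
Step 11: signal(T8) -> count=0 queue=[T3,T2,T6] holders={T1,T5}
Step 12: signal(T1) -> count=0 queue=[T2,T6] holders={T3,T5}
Step 13: wait(T8) -> count=0 queue=[T2,T6,T8] holders={T3,T5}
Step 14: signal(T3) -> count=0 queue=[T6,T8] holders={T2,T5}
Step 15: signal(T2) -> count=0 queue=[T8] holders={T5,T6}
Step 16: signal(T5) -> count=0 queue=[] holders={T6,T8}
Step 17: signal(T8) -> count=1 queue=[] holders={T6}
Final holders: {T6} -> 1 thread(s)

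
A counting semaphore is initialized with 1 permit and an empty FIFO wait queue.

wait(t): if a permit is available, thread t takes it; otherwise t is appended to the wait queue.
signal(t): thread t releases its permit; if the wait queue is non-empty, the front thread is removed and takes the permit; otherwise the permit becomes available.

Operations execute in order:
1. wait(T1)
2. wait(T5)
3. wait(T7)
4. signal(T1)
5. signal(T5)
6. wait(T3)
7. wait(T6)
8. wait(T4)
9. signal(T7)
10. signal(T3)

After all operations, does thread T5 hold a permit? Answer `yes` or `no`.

Step 1: wait(T1) -> count=0 queue=[] holders={T1}
Step 2: wait(T5) -> count=0 queue=[T5] holders={T1}
Step 3: wait(T7) -> count=0 queue=[T5,T7] holders={T1}
Step 4: signal(T1) -> count=0 queue=[T7] holders={T5}
Step 5: signal(T5) -> count=0 queue=[] holders={T7}
Step 6: wait(T3) -> count=0 queue=[T3] holders={T7}
Step 7: wait(T6) -> count=0 queue=[T3,T6] holders={T7}
Step 8: wait(T4) -> count=0 queue=[T3,T6,T4] holders={T7}
Step 9: signal(T7) -> count=0 queue=[T6,T4] holders={T3}
Step 10: signal(T3) -> count=0 queue=[T4] holders={T6}
Final holders: {T6} -> T5 not in holders

Answer: no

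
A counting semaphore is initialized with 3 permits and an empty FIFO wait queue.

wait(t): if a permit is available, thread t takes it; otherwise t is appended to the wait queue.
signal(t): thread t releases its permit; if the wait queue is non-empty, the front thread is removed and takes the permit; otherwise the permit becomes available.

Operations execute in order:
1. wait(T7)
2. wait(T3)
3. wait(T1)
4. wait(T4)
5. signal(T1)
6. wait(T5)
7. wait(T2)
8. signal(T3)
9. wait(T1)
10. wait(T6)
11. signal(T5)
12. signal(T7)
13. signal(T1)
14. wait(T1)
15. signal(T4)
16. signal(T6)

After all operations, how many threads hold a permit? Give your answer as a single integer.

Step 1: wait(T7) -> count=2 queue=[] holders={T7}
Step 2: wait(T3) -> count=1 queue=[] holders={T3,T7}
Step 3: wait(T1) -> count=0 queue=[] holders={T1,T3,T7}
Step 4: wait(T4) -> count=0 queue=[T4] holders={T1,T3,T7}
Step 5: signal(T1) -> count=0 queue=[] holders={T3,T4,T7}
Step 6: wait(T5) -> count=0 queue=[T5] holders={T3,T4,T7}
Step 7: wait(T2) -> count=0 queue=[T5,T2] holders={T3,T4,T7}
Step 8: signal(T3) -> count=0 queue=[T2] holders={T4,T5,T7}
Step 9: wait(T1) -> count=0 queue=[T2,T1] holders={T4,T5,T7}
Step 10: wait(T6) -> count=0 queue=[T2,T1,T6] holders={T4,T5,T7}
Step 11: signal(T5) -> count=0 queue=[T1,T6] holders={T2,T4,T7}
Step 12: signal(T7) -> count=0 queue=[T6] holders={T1,T2,T4}
Step 13: signal(T1) -> count=0 queue=[] holders={T2,T4,T6}
Step 14: wait(T1) -> count=0 queue=[T1] holders={T2,T4,T6}
Step 15: signal(T4) -> count=0 queue=[] holders={T1,T2,T6}
Step 16: signal(T6) -> count=1 queue=[] holders={T1,T2}
Final holders: {T1,T2} -> 2 thread(s)

Answer: 2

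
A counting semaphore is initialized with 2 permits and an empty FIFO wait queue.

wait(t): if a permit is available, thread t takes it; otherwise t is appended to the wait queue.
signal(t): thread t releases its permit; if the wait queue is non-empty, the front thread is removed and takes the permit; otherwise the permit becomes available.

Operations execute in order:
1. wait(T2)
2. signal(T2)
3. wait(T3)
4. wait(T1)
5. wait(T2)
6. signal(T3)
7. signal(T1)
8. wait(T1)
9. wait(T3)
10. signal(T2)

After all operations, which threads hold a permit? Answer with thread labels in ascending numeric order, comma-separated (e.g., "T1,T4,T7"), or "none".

Answer: T1,T3

Derivation:
Step 1: wait(T2) -> count=1 queue=[] holders={T2}
Step 2: signal(T2) -> count=2 queue=[] holders={none}
Step 3: wait(T3) -> count=1 queue=[] holders={T3}
Step 4: wait(T1) -> count=0 queue=[] holders={T1,T3}
Step 5: wait(T2) -> count=0 queue=[T2] holders={T1,T3}
Step 6: signal(T3) -> count=0 queue=[] holders={T1,T2}
Step 7: signal(T1) -> count=1 queue=[] holders={T2}
Step 8: wait(T1) -> count=0 queue=[] holders={T1,T2}
Step 9: wait(T3) -> count=0 queue=[T3] holders={T1,T2}
Step 10: signal(T2) -> count=0 queue=[] holders={T1,T3}
Final holders: T1,T3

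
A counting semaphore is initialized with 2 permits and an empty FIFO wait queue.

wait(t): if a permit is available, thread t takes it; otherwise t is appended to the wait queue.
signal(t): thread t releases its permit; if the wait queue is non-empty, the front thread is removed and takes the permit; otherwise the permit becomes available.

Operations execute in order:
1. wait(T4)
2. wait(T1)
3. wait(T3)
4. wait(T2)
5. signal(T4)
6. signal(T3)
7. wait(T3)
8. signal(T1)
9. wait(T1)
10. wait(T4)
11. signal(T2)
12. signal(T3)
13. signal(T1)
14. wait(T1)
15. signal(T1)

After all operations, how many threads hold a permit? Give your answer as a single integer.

Step 1: wait(T4) -> count=1 queue=[] holders={T4}
Step 2: wait(T1) -> count=0 queue=[] holders={T1,T4}
Step 3: wait(T3) -> count=0 queue=[T3] holders={T1,T4}
Step 4: wait(T2) -> count=0 queue=[T3,T2] holders={T1,T4}
Step 5: signal(T4) -> count=0 queue=[T2] holders={T1,T3}
Step 6: signal(T3) -> count=0 queue=[] holders={T1,T2}
Step 7: wait(T3) -> count=0 queue=[T3] holders={T1,T2}
Step 8: signal(T1) -> count=0 queue=[] holders={T2,T3}
Step 9: wait(T1) -> count=0 queue=[T1] holders={T2,T3}
Step 10: wait(T4) -> count=0 queue=[T1,T4] holders={T2,T3}
Step 11: signal(T2) -> count=0 queue=[T4] holders={T1,T3}
Step 12: signal(T3) -> count=0 queue=[] holders={T1,T4}
Step 13: signal(T1) -> count=1 queue=[] holders={T4}
Step 14: wait(T1) -> count=0 queue=[] holders={T1,T4}
Step 15: signal(T1) -> count=1 queue=[] holders={T4}
Final holders: {T4} -> 1 thread(s)

Answer: 1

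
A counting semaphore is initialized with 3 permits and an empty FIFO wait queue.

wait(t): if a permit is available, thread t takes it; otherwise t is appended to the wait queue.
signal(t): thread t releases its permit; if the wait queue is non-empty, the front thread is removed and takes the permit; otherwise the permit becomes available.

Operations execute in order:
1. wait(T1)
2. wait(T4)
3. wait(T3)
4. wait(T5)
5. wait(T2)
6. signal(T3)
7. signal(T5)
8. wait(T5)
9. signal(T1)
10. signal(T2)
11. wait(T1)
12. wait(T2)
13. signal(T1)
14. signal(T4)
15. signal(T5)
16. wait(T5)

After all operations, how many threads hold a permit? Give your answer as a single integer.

Answer: 2

Derivation:
Step 1: wait(T1) -> count=2 queue=[] holders={T1}
Step 2: wait(T4) -> count=1 queue=[] holders={T1,T4}
Step 3: wait(T3) -> count=0 queue=[] holders={T1,T3,T4}
Step 4: wait(T5) -> count=0 queue=[T5] holders={T1,T3,T4}
Step 5: wait(T2) -> count=0 queue=[T5,T2] holders={T1,T3,T4}
Step 6: signal(T3) -> count=0 queue=[T2] holders={T1,T4,T5}
Step 7: signal(T5) -> count=0 queue=[] holders={T1,T2,T4}
Step 8: wait(T5) -> count=0 queue=[T5] holders={T1,T2,T4}
Step 9: signal(T1) -> count=0 queue=[] holders={T2,T4,T5}
Step 10: signal(T2) -> count=1 queue=[] holders={T4,T5}
Step 11: wait(T1) -> count=0 queue=[] holders={T1,T4,T5}
Step 12: wait(T2) -> count=0 queue=[T2] holders={T1,T4,T5}
Step 13: signal(T1) -> count=0 queue=[] holders={T2,T4,T5}
Step 14: signal(T4) -> count=1 queue=[] holders={T2,T5}
Step 15: signal(T5) -> count=2 queue=[] holders={T2}
Step 16: wait(T5) -> count=1 queue=[] holders={T2,T5}
Final holders: {T2,T5} -> 2 thread(s)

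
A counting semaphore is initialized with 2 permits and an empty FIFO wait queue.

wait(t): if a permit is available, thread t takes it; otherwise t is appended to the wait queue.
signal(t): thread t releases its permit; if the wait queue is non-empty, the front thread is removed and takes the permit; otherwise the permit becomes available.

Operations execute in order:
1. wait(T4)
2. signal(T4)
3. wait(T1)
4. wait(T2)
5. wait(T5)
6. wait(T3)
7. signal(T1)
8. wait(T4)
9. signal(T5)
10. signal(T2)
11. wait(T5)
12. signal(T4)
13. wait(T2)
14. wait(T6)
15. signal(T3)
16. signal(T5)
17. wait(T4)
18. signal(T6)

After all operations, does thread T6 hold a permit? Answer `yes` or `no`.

Step 1: wait(T4) -> count=1 queue=[] holders={T4}
Step 2: signal(T4) -> count=2 queue=[] holders={none}
Step 3: wait(T1) -> count=1 queue=[] holders={T1}
Step 4: wait(T2) -> count=0 queue=[] holders={T1,T2}
Step 5: wait(T5) -> count=0 queue=[T5] holders={T1,T2}
Step 6: wait(T3) -> count=0 queue=[T5,T3] holders={T1,T2}
Step 7: signal(T1) -> count=0 queue=[T3] holders={T2,T5}
Step 8: wait(T4) -> count=0 queue=[T3,T4] holders={T2,T5}
Step 9: signal(T5) -> count=0 queue=[T4] holders={T2,T3}
Step 10: signal(T2) -> count=0 queue=[] holders={T3,T4}
Step 11: wait(T5) -> count=0 queue=[T5] holders={T3,T4}
Step 12: signal(T4) -> count=0 queue=[] holders={T3,T5}
Step 13: wait(T2) -> count=0 queue=[T2] holders={T3,T5}
Step 14: wait(T6) -> count=0 queue=[T2,T6] holders={T3,T5}
Step 15: signal(T3) -> count=0 queue=[T6] holders={T2,T5}
Step 16: signal(T5) -> count=0 queue=[] holders={T2,T6}
Step 17: wait(T4) -> count=0 queue=[T4] holders={T2,T6}
Step 18: signal(T6) -> count=0 queue=[] holders={T2,T4}
Final holders: {T2,T4} -> T6 not in holders

Answer: no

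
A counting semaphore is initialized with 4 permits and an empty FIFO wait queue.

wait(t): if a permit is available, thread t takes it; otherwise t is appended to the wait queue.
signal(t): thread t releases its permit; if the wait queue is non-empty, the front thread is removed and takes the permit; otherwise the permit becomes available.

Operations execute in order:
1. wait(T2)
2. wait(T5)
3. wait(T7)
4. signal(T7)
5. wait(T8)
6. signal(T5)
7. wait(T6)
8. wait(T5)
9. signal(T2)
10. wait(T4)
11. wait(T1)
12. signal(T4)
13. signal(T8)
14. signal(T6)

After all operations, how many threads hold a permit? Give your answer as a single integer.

Answer: 2

Derivation:
Step 1: wait(T2) -> count=3 queue=[] holders={T2}
Step 2: wait(T5) -> count=2 queue=[] holders={T2,T5}
Step 3: wait(T7) -> count=1 queue=[] holders={T2,T5,T7}
Step 4: signal(T7) -> count=2 queue=[] holders={T2,T5}
Step 5: wait(T8) -> count=1 queue=[] holders={T2,T5,T8}
Step 6: signal(T5) -> count=2 queue=[] holders={T2,T8}
Step 7: wait(T6) -> count=1 queue=[] holders={T2,T6,T8}
Step 8: wait(T5) -> count=0 queue=[] holders={T2,T5,T6,T8}
Step 9: signal(T2) -> count=1 queue=[] holders={T5,T6,T8}
Step 10: wait(T4) -> count=0 queue=[] holders={T4,T5,T6,T8}
Step 11: wait(T1) -> count=0 queue=[T1] holders={T4,T5,T6,T8}
Step 12: signal(T4) -> count=0 queue=[] holders={T1,T5,T6,T8}
Step 13: signal(T8) -> count=1 queue=[] holders={T1,T5,T6}
Step 14: signal(T6) -> count=2 queue=[] holders={T1,T5}
Final holders: {T1,T5} -> 2 thread(s)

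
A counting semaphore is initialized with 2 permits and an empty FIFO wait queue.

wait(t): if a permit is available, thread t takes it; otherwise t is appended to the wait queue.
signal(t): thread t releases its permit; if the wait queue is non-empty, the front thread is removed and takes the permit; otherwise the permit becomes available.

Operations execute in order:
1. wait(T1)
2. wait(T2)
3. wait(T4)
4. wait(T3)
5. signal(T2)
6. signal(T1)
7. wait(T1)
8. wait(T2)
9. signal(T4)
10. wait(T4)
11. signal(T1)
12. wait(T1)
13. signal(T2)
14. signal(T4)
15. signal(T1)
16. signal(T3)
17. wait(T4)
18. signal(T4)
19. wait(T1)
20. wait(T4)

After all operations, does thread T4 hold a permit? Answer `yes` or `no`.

Answer: yes

Derivation:
Step 1: wait(T1) -> count=1 queue=[] holders={T1}
Step 2: wait(T2) -> count=0 queue=[] holders={T1,T2}
Step 3: wait(T4) -> count=0 queue=[T4] holders={T1,T2}
Step 4: wait(T3) -> count=0 queue=[T4,T3] holders={T1,T2}
Step 5: signal(T2) -> count=0 queue=[T3] holders={T1,T4}
Step 6: signal(T1) -> count=0 queue=[] holders={T3,T4}
Step 7: wait(T1) -> count=0 queue=[T1] holders={T3,T4}
Step 8: wait(T2) -> count=0 queue=[T1,T2] holders={T3,T4}
Step 9: signal(T4) -> count=0 queue=[T2] holders={T1,T3}
Step 10: wait(T4) -> count=0 queue=[T2,T4] holders={T1,T3}
Step 11: signal(T1) -> count=0 queue=[T4] holders={T2,T3}
Step 12: wait(T1) -> count=0 queue=[T4,T1] holders={T2,T3}
Step 13: signal(T2) -> count=0 queue=[T1] holders={T3,T4}
Step 14: signal(T4) -> count=0 queue=[] holders={T1,T3}
Step 15: signal(T1) -> count=1 queue=[] holders={T3}
Step 16: signal(T3) -> count=2 queue=[] holders={none}
Step 17: wait(T4) -> count=1 queue=[] holders={T4}
Step 18: signal(T4) -> count=2 queue=[] holders={none}
Step 19: wait(T1) -> count=1 queue=[] holders={T1}
Step 20: wait(T4) -> count=0 queue=[] holders={T1,T4}
Final holders: {T1,T4} -> T4 in holders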